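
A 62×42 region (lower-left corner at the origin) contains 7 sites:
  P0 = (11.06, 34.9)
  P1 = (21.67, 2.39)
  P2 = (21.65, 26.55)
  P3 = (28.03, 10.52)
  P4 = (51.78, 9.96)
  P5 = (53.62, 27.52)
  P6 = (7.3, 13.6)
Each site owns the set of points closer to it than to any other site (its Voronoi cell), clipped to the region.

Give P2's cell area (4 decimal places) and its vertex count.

1. box [0,62]×[0,42]: [(0, 0) (62, 0) (62, 42) (0, 42)]
2. ⊥bis P2·P0 via (16.355,30.725): [(0, 9.9826) (0, 0) (62, 0) (62, 42) (25.2451, 42)]  |A|=2199.858
3. ⊥bis P2·P1 via (21.66,14.47): [(3.5264, 14.455) (62, 14.5034) (62, 42) (25.2451, 42)]  |A|=1310.1194
4. ⊥bis P2·P3 via (24.84,18.535): [(3.5264, 14.455) (14.6119, 14.4642) (62, 33.3248) (62, 42) (25.2451, 42)]  |A|=864.1633
5. ⊥bis P2·P4 via (36.715,18.255): [(3.5264, 14.455) (14.6119, 14.4642) (40.2452, 24.6663) (49.7893, 42) (25.2451, 42)]  |A|=663.9717
6. ⊥bis P2·P5 via (37.635,27.035): [(3.5264, 14.455) (14.6119, 14.4642) (37.7372, 23.6681) (37.1809, 42) (25.2451, 42)]  |A|=531.431
7. ⊥bis P2·P6 via (14.475,20.075): [(10.9967, 23.9293) (18.2365, 15.9068) (37.7372, 23.6681) (37.1809, 42) (25.2451, 42)]  |A|=459.1901
8. canonical 5-gon: [(10.9967, 23.9293) (18.2365, 15.9068) (37.7372, 23.6681) (37.1809, 42) (25.2451, 42)]
9. shoelace: 459.1901

Area of P2's cell: 459.1901 (5 vertices)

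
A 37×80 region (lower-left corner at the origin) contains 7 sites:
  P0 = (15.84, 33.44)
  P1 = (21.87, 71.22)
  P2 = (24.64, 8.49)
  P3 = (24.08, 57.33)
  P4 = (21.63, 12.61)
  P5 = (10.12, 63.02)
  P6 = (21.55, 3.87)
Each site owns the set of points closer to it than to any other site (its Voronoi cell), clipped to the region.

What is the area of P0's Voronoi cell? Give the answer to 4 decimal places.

Area of P0's cell: 808.5246

1. box [0,37]×[0,80]: [(0, 0) (37, 0) (37, 80) (0, 80)]
2. ⊥bis P0·P1 via (18.855,52.33): [(0, 55.3394) (0, 0) (37, 0) (37, 49.4339)]  |A|=1938.3065
3. ⊥bis P0·P2 via (20.24,20.965): [(0, 55.3394) (0, 13.8262) (37, 26.8763) (37, 49.4339)]  |A|=1185.3086
4. ⊥bis P0·P3 via (19.96,45.385): [(0, 52.2695) (0, 13.8262) (37, 26.8763) (37, 39.5077)]  |A|=944.8794
5. ⊥bis P0·P4 via (18.735,23.025): [(0, 52.2695) (0, 17.8173) (37, 28.102) (37, 39.5077)]  |A|=848.3692
6. ⊥bis P0·P5 via (12.98,48.23): [(12.1672, 48.0728) (0, 45.72) (0, 17.8173) (37, 28.102) (37, 39.5077)]  |A|=808.5246
7. ⊥bis P0·P6 via (18.695,18.655): [(12.1672, 48.0728) (0, 45.72) (0, 17.8173) (37, 28.102) (37, 39.5077)]  |A|=808.5246
8. canonical 5-gon: [(12.1672, 48.0728) (0, 45.72) (0, 17.8173) (37, 28.102) (37, 39.5077)]
9. shoelace: 808.5246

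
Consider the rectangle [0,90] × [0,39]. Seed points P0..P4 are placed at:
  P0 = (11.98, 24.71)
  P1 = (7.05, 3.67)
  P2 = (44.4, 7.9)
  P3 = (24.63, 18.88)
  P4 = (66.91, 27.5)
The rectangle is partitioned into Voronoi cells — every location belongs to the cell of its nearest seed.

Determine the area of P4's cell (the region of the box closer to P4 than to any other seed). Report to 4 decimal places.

1. box [0,90]×[0,39]: [(0, 0) (90, 0) (90, 39) (0, 39)]
2. ⊥bis P4·P0 via (39.445,26.105): [(40.7709, 0) (90, 0) (90, 39) (38.79, 39)]  |A|=1958.5613
3. ⊥bis P4·P1 via (36.98,15.585): [(40.418, 6.949) (43.1843, 0) (90, 0) (90, 39) (38.79, 39)]  |A|=1950.176
4. ⊥bis P4·P2 via (55.655,17.7): [(38.8942, 36.9493) (71.0668, 0) (90, 0) (90, 39) (38.79, 39)]  |A|=1398.8557
5. ⊥bis P4·P3 via (45.77,23.19): [(44.2093, 30.845) (71.0668, 0) (90, 0) (90, 39) (42.5467, 39)]  |A|=1378.4061
6. canonical 5-gon: [(44.2093, 30.845) (71.0668, 0) (90, 0) (90, 39) (42.5467, 39)]
7. shoelace: 1378.4061

Area of P4's cell: 1378.4061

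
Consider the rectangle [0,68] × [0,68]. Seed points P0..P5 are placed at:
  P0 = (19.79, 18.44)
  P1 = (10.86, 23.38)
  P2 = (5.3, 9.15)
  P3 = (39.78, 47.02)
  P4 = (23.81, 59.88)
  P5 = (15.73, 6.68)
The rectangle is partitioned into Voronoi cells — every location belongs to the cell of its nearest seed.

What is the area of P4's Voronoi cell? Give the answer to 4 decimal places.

Area of P4's cell: 817.4809

1. box [0,68]×[0,68]: [(0, 0) (68, 0) (68, 68) (0, 68)]
2. ⊥bis P4·P0 via (21.8,39.16): [(0, 41.2748) (68, 34.6782) (68, 68) (0, 68)]  |A|=2041.5976
3. ⊥bis P4·P1 via (17.335,41.63): [(0, 47.7804) (25.2363, 38.8266) (68, 34.6782) (68, 68) (0, 68)]  |A|=1959.5089
4. ⊥bis P4·P2 via (14.555,34.515): [(0, 47.7804) (25.2363, 38.8266) (68, 34.6782) (68, 68) (0, 68)]  |A|=1959.5089
5. ⊥bis P4·P3 via (31.795,53.45): [(0, 47.7804) (21.1787, 40.2663) (43.5115, 68) (0, 68)]  |A|=817.4809
6. ⊥bis P4·P5 via (19.77,33.28): [(0, 47.7804) (21.1787, 40.2663) (43.5115, 68) (0, 68)]  |A|=817.4809
7. canonical 4-gon: [(0, 47.7804) (21.1787, 40.2663) (43.5115, 68) (0, 68)]
8. shoelace: 817.4809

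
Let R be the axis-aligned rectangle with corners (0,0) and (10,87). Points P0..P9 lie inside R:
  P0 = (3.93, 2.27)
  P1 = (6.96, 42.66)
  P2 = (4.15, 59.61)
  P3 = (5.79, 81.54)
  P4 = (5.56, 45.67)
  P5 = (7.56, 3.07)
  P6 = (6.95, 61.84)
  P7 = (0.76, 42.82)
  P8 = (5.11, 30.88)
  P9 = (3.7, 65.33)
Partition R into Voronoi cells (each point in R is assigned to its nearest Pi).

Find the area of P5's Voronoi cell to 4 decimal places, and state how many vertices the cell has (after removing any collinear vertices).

Area of P5's cell: 93.9786 (4 vertices)

1. box [0,10]×[0,87]: [(0, 0) (10, 0) (10, 87) (0, 87)]
2. ⊥bis P5·P0 via (5.745,2.67): [(0, 28.7379) (6.3334, 0) (10, 0) (10, 87) (0, 87)]  |A|=778.9951
3. ⊥bis P5·P1 via (7.26,22.865): [(1.3142, 22.7749) (6.3334, 0) (10, 0) (10, 22.9065)]  |A|=141.234
4. ⊥bis P5·P2 via (5.855,31.34): [(1.3142, 22.7749) (6.3334, 0) (10, 0) (10, 22.9065)]  |A|=141.234
5. ⊥bis P5·P3 via (6.675,42.305): [(1.3142, 22.7749) (6.3334, 0) (10, 0) (10, 22.9065)]  |A|=141.234
6. ⊥bis P5·P4 via (6.56,24.37): [(1.3142, 22.7749) (6.3334, 0) (10, 0) (10, 22.9065)]  |A|=141.234
7. ⊥bis P5·P6 via (7.255,32.455): [(1.3142, 22.7749) (6.3334, 0) (10, 0) (10, 22.9065)]  |A|=141.234
8. ⊥bis P5·P7 via (4.16,22.945): [(3.3456, 22.8057) (1.3814, 22.4697) (6.3334, 0) (10, 0) (10, 22.9065)]  |A|=140.9229
9. ⊥bis P5·P8 via (6.335,16.975): [(2.6637, 16.6516) (6.3334, 0) (10, 0) (10, 17.2979)]  |A|=93.9786
10. ⊥bis P5·P9 via (5.63,34.2): [(2.6637, 16.6516) (6.3334, 0) (10, 0) (10, 17.2979)]  |A|=93.9786
11. canonical 4-gon: [(2.6637, 16.6516) (6.3334, 0) (10, 0) (10, 17.2979)]
12. shoelace: 93.9786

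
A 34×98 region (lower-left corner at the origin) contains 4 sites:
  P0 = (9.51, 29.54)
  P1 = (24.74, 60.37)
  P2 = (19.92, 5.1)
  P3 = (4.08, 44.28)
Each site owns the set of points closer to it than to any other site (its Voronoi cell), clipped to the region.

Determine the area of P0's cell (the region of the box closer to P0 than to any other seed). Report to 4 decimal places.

1. box [0,34]×[0,98]: [(0, 0) (34, 0) (34, 98) (0, 98)]
2. ⊥bis P0·P1 via (17.125,44.955): [(0, 53.4147) (0, 0) (34, 0) (34, 36.6188)]  |A|=1530.5695
3. ⊥bis P0·P2 via (14.715,17.32): [(0, 53.4147) (0, 11.0523) (34, 25.5343) (34, 36.6188)]  |A|=908.5981
4. ⊥bis P0·P3 via (6.795,36.91): [(22.0411, 42.5264) (0, 34.4068) (0, 11.0523) (34, 25.5343) (34, 36.6188)]  |A|=699.1203
5. canonical 5-gon: [(22.0411, 42.5264) (0, 34.4068) (0, 11.0523) (34, 25.5343) (34, 36.6188)]
6. shoelace: 699.1203

Area of P0's cell: 699.1203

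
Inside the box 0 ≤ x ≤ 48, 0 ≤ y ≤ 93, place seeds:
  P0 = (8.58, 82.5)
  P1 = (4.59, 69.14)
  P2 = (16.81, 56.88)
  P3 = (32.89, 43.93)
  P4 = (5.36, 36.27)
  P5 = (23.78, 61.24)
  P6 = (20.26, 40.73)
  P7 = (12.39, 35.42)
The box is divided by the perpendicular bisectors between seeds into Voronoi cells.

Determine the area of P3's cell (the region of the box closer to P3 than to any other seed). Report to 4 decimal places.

1. box [0,48]×[0,93]: [(0, 0) (48, 0) (48, 93) (0, 93)]
2. ⊥bis P3·P0 via (20.735,63.215): [(0, 50.1461) (0, 0) (48, 0) (48, 80.3997)]  |A|=3133.0979
3. ⊥bis P3·P1 via (18.74,56.535): [(29.7551, 68.9002) (0, 35.498) (0, 0) (48, 0) (48, 80.3997)]  |A|=2915.1708
4. ⊥bis P3·P2 via (24.85,50.405): [(0, 19.5488) (0, 0) (48, 0) (48, 79.1503)]  |A|=2368.7787
5. ⊥bis P3·P4 via (19.125,40.1): [(18.464, 42.4755) (30.2825, 0) (48, 0) (48, 79.1503)]  |A|=1545.1713
6. ⊥bis P3·P5 via (28.335,52.585): [(25.3335, 51.0053) (18.464, 42.4755) (30.2825, 0) (48, 0) (48, 62.9344)]  |A|=1361.392
7. ⊥bis P3·P6 via (26.575,42.33): [(25.3335, 51.0053) (24.6059, 50.1019) (37.2999, 0) (48, 0) (48, 62.9344)]  |A|=1010.0935
8. ⊥bis P3·P7 via (22.64,39.675): [(25.3335, 51.0053) (24.6059, 50.1019) (34.4648, 11.1898) (39.11, 0) (48, 0) (48, 62.9344)]  |A|=999.9666
9. canonical 6-gon: [(25.3335, 51.0053) (24.6059, 50.1019) (34.4648, 11.1898) (39.11, 0) (48, 0) (48, 62.9344)]
10. shoelace: 999.9666

Area of P3's cell: 999.9666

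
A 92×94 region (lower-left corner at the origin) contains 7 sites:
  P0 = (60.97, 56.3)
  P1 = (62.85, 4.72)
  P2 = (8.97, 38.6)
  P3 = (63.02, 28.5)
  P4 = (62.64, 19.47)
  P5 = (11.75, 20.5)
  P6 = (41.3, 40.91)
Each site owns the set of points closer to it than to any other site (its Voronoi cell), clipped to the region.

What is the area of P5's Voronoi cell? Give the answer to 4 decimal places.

1. box [0,92]×[0,94]: [(0, 0) (92, 0) (92, 94) (0, 94)]
2. ⊥bis P5·P0 via (36.36,38.4): [(0, 88.3899) (0, 0) (64.2901, 0)]  |A|=2841.2989
3. ⊥bis P5·P1 via (37.3,12.61): [(42.6104, 29.8066) (0, 88.3899) (0, 0) (33.406, 0)]  |A|=2381.0236
4. ⊥bis P5·P2 via (10.36,29.55): [(42.6104, 29.8066) (39.5375, 34.0314) (0, 27.9588) (0, 0) (33.406, 0)]  |A|=1186.3763
5. ⊥bis P5·P3 via (37.385,24.5): [(38.589, 16.784) (35.9829, 33.4855) (0, 27.9588) (0, 0) (33.406, 0)]  |A|=1127.4784
6. ⊥bis P5·P4 via (37.195,19.985): [(37.0279, 11.7289) (37.2977, 25.0594) (35.9829, 33.4855) (0, 27.9588) (0, 0) (33.406, 0)]  |A|=1117.7553
7. ⊥bis P5·P6 via (26.525,30.705): [(37.0279, 11.7289) (37.102, 15.3914) (25.6959, 31.9055) (0, 27.9588) (0, 0) (33.406, 0)]  |A|=1016.6235
8. canonical 6-gon: [(37.0279, 11.7289) (37.102, 15.3914) (25.6959, 31.9055) (0, 27.9588) (0, 0) (33.406, 0)]
9. shoelace: 1016.6235

Area of P5's cell: 1016.6235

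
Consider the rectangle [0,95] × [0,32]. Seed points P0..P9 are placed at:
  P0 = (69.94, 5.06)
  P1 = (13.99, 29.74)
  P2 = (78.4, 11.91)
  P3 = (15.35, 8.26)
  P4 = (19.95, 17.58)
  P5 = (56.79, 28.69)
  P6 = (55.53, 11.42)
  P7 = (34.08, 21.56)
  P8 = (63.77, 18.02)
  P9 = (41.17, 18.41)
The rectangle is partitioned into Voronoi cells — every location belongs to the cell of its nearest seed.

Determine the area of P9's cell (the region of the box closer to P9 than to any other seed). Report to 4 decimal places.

Area of P9's cell: 326.6050

1. box [0,95]×[0,32]: [(0, 0) (95, 0) (95, 32) (0, 32)]
2. ⊥bis P9·P0 via (55.555,11.735): [(0, 0) (50.1097, 0) (64.9585, 32) (0, 32)]  |A|=1841.0901
3. ⊥bis P9·P1 via (27.58,24.075): [(17.5443, 0) (50.1097, 0) (64.9585, 32) (30.8835, 32)]  |A|=1066.2443
4. ⊥bis P9·P2 via (59.785,15.16): [(17.5443, 0) (50.1097, 0) (61.3779, 24.2837) (62.7251, 32) (30.8835, 32)]  |A|=1057.6277
5. ⊥bis P9·P3 via (28.26,13.335): [(25.7571, 19.702) (33.5021, 0) (50.1097, 0) (61.3779, 24.2837) (62.7251, 32) (30.8835, 32)]  |A|=900.4281
6. ⊥bis P9·P4 via (30.56,17.995): [(30.087, 30.089) (31.0165, 6.3228) (33.5021, 0) (50.1097, 0) (61.3779, 24.2837) (62.7251, 32) (30.8835, 32)]  |A|=844.148
7. ⊥bis P9·P5 via (48.98,23.55): [(30.087, 30.089) (31.0165, 6.3228) (33.5021, 0) (50.1097, 0) (56.0516, 12.8051) (43.4188, 32) (30.8835, 32)]  |A|=646.0387
8. ⊥bis P9·P6 via (48.35,14.915): [(30.087, 30.089) (31.0165, 6.3228) (33.5021, 0) (41.0898, 0) (51.034, 20.429) (43.4188, 32) (30.8835, 32)]  |A|=499.1308
9. ⊥bis P9·P7 via (37.625,19.985): [(31.2693, 5.6797) (33.5021, 0) (41.0898, 0) (51.034, 20.429) (43.4188, 32) (42.9631, 32)]  |A|=326.605
10. ⊥bis P9·P8 via (52.47,18.215): [(31.2693, 5.6797) (33.5021, 0) (41.0898, 0) (51.034, 20.429) (43.4188, 32) (42.9631, 32)]  |A|=326.605
11. canonical 6-gon: [(31.2693, 5.6797) (33.5021, 0) (41.0898, 0) (51.034, 20.429) (43.4188, 32) (42.9631, 32)]
12. shoelace: 326.605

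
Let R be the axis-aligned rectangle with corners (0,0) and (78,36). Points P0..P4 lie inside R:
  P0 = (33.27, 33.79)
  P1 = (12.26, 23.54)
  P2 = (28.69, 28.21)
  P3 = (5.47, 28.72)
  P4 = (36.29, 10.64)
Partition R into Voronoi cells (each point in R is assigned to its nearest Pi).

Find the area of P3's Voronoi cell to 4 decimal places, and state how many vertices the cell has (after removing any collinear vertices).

1. box [0,78]×[0,36]: [(0, 0) (78, 0) (78, 36) (0, 36)]
2. ⊥bis P3·P0 via (19.37,31.255): [(0, 0) (25.0701, 0) (18.5046, 36) (0, 36)]  |A|=784.3453
3. ⊥bis P3·P1 via (8.865,26.13): [(0, 14.5097) (16.3947, 36) (0, 36)]  |A|=176.1637
4. ⊥bis P3·P2 via (17.08,28.465): [(0, 14.5097) (16.3947, 36) (0, 36)]  |A|=176.1637
5. ⊥bis P3·P4 via (20.88,19.68): [(0, 14.5097) (16.3947, 36) (0, 36)]  |A|=176.1637
6. canonical 3-gon: [(0, 14.5097) (16.3947, 36) (0, 36)]
7. shoelace: 176.1637

Area of P3's cell: 176.1637 (3 vertices)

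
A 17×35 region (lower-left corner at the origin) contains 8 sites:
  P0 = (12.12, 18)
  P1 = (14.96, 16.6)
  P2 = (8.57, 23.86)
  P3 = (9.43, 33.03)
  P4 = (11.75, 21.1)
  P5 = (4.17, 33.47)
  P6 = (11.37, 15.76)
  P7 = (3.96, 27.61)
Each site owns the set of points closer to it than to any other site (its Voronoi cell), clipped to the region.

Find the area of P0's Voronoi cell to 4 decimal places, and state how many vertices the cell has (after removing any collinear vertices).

Area of P0's cell: 14.3700 (4 vertices)

1. box [0,17]×[0,35]: [(0, 0) (17, 0) (17, 35) (0, 35)]
2. ⊥bis P0·P1 via (13.54,17.3): [(0, 0) (5.0118, 0) (17, 24.3189) (17, 35) (0, 35)]  |A|=449.2307
3. ⊥bis P0·P2 via (10.345,20.93): [(0, 14.663) (0, 0) (5.0118, 0) (17, 24.3189) (17, 24.9616)]  |A|=191.0397
4. ⊥bis P0·P3 via (10.775,25.515): [(0, 14.663) (0, 0) (5.0118, 0) (17, 24.3189) (17, 24.9616)]  |A|=191.0397
5. ⊥bis P0·P4 via (11.935,19.55): [(7.118, 18.9751) (0, 14.663) (0, 0) (5.0118, 0) (14.8188, 19.8942)]  |A|=171.8295
6. ⊥bis P0·P5 via (8.145,25.735): [(7.118, 18.9751) (0, 14.663) (0, 0) (5.0118, 0) (14.8188, 19.8942)]  |A|=171.8295
7. ⊥bis P0·P6 via (11.745,16.88): [(7.118, 18.9751) (6.5377, 18.6235) (13.108, 16.4236) (14.8188, 19.8942)]  |A|=14.37
8. ⊥bis P0·P7 via (8.04,22.805): [(7.118, 18.9751) (6.5377, 18.6235) (13.108, 16.4236) (14.8188, 19.8942)]  |A|=14.37
9. canonical 4-gon: [(7.118, 18.9751) (6.5377, 18.6235) (13.108, 16.4236) (14.8188, 19.8942)]
10. shoelace: 14.37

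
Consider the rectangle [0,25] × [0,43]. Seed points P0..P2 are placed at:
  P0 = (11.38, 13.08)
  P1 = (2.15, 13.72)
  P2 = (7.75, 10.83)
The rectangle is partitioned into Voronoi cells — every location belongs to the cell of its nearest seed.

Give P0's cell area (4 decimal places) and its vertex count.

Area of P0's cell: 669.9310 (5 vertices)

1. box [0,25]×[0,43]: [(0, 0) (25, 0) (25, 43) (0, 43)]
2. ⊥bis P0·P1 via (6.765,13.4): [(5.8359, 0) (25, 0) (25, 43) (8.8174, 43)]  |A|=759.9542
3. ⊥bis P0·P2 via (9.565,11.955): [(6.9566, 16.1632) (16.9751, 0) (25, 0) (25, 43) (8.8174, 43)]  |A|=669.931
4. canonical 5-gon: [(6.9566, 16.1632) (16.9751, 0) (25, 0) (25, 43) (8.8174, 43)]
5. shoelace: 669.931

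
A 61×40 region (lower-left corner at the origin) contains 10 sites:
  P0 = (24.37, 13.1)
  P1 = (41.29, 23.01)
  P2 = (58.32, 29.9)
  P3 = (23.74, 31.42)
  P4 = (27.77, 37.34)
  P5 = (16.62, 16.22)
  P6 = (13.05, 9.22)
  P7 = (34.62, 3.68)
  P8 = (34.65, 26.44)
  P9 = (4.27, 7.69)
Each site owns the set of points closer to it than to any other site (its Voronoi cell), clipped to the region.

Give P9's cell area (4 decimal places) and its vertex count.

Area of P9's cell: 182.1162 (4 vertices)

1. box [0,61]×[0,40]: [(0, 0) (61, 0) (61, 40) (0, 40)]
2. ⊥bis P9·P0 via (14.32,10.395): [(0, 0) (17.1179, 0) (6.3517, 40) (0, 40)]  |A|=469.3909
3. ⊥bis P9·P1 via (22.78,15.35): [(0, 0) (17.1179, 0) (6.3517, 40) (0, 40)]  |A|=469.3909
4. ⊥bis P9·P2 via (31.295,18.795): [(0, 0) (17.1179, 0) (6.3517, 40) (0, 40)]  |A|=469.3909
5. ⊥bis P9·P3 via (14.005,19.555): [(0, 31.0458) (0, 0) (17.1179, 0) (11.2451, 21.8195)]  |A|=361.3074
6. ⊥bis P9·P4 via (16.02,22.515): [(0, 31.0458) (0, 0) (17.1179, 0) (11.2451, 21.8195)]  |A|=361.3074
7. ⊥bis P9·P5 via (10.445,11.955): [(0, 27.0776) (0, 0) (17.1179, 0) (16.1063, 3.7585)]  |A|=250.2277
8. ⊥bis P9·P6 via (8.66,8.455): [(7.242, 16.5924) (0, 27.0776) (0, 0) (10.1334, 0)]  |A|=182.1162
9. ⊥bis P9·P7 via (19.445,5.685): [(7.242, 16.5924) (0, 27.0776) (0, 0) (10.1334, 0)]  |A|=182.1162
10. ⊥bis P9·P8 via (19.46,17.065): [(7.242, 16.5924) (0, 27.0776) (0, 0) (10.1334, 0)]  |A|=182.1162
11. canonical 4-gon: [(7.242, 16.5924) (0, 27.0776) (0, 0) (10.1334, 0)]
12. shoelace: 182.1162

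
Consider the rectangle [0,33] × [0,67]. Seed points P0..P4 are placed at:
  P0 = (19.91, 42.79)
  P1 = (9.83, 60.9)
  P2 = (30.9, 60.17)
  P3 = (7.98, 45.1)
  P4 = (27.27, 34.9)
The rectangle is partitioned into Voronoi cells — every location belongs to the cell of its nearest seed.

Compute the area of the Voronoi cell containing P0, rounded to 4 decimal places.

1. box [0,33]×[0,67]: [(0, 0) (33, 0) (33, 67) (0, 67)]
2. ⊥bis P0·P1 via (14.87,51.845): [(0, 43.5684) (0, 0) (33, 0) (33, 61.9361)]  |A|=1740.8244
3. ⊥bis P0·P2 via (25.405,51.48): [(20.1661, 54.7928) (0, 43.5684) (0, 0) (33, 0) (33, 46.6774)]  |A|=1642.9096
4. ⊥bis P0·P3 via (13.945,43.945): [(20.1661, 54.7928) (15.5477, 52.2222) (5.436, 0) (33, 0) (33, 46.6774)]  |A|=1162.2766
5. ⊥bis P0·P4 via (23.59,38.845): [(32.3959, 47.0594) (20.1661, 54.7928) (15.5477, 52.2222) (10.6137, 26.7403)]  |A|=260.9752
6. canonical 4-gon: [(32.3959, 47.0594) (20.1661, 54.7928) (15.5477, 52.2222) (10.6137, 26.7403)]
7. shoelace: 260.9752

Area of P0's cell: 260.9752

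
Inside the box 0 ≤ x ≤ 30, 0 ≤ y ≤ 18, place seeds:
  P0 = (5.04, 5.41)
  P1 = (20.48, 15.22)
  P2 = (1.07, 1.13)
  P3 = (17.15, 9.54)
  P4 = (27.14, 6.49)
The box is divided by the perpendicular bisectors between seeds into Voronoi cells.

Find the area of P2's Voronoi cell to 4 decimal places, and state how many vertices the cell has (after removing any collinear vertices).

1. box [0,30]×[0,18]: [(0, 0) (30, 0) (30, 18) (0, 18)]
2. ⊥bis P2·P0 via (3.055,3.27): [(0, 6.1037) (0, 0) (6.5803, 0)]  |A|=20.0823
3. ⊥bis P2·P1 via (10.775,8.175): [(0, 6.1037) (0, 0) (6.5803, 0)]  |A|=20.0823
4. ⊥bis P2·P3 via (9.11,5.335): [(0, 6.1037) (0, 0) (6.5803, 0)]  |A|=20.0823
5. ⊥bis P2·P4 via (14.105,3.81): [(0, 6.1037) (0, 0) (6.5803, 0)]  |A|=20.0823
6. canonical 3-gon: [(0, 6.1037) (0, 0) (6.5803, 0)]
7. shoelace: 20.0823

Area of P2's cell: 20.0823 (3 vertices)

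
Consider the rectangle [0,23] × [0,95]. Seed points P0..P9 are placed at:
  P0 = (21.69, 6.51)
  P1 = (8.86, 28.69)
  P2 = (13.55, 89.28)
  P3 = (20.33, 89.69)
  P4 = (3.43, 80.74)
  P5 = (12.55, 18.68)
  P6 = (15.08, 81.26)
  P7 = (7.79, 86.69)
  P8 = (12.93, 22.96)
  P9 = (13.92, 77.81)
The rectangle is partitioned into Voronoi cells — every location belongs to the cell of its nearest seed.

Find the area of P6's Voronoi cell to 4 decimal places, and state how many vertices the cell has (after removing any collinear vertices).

1. box [0,23]×[0,95]: [(0, 0) (23, 0) (23, 95) (0, 95)]
2. ⊥bis P6·P0 via (18.385,43.885): [(0, 42.2592) (23, 44.2931) (23, 95) (0, 95)]  |A|=1189.648
3. ⊥bis P6·P1 via (11.97,54.975): [(0, 56.3913) (23, 53.6699) (23, 95) (0, 95)]  |A|=919.296
4. ⊥bis P6·P2 via (14.315,85.27): [(0, 82.5391) (0, 56.3913) (23, 53.6699) (23, 86.9269)]  |A|=683.1544
5. ⊥bis P6·P3 via (17.705,85.475): [(17.162, 85.8131) (0, 82.5391) (0, 56.3913) (23, 53.6699) (23, 82.1774)]  |A|=669.2908
6. ⊥bis P6·P4 via (9.255,81): [(17.162, 85.8131) (9.1087, 84.2768) (10.4084, 55.1598) (23, 53.6699) (23, 82.1774)]  |A|=399.4737
7. ⊥bis P6·P5 via (13.815,49.97): [(17.162, 85.8131) (9.1087, 84.2768) (10.4084, 55.1598) (23, 53.6699) (23, 82.1774)]  |A|=399.4737
8. ⊥bis P6·P7 via (11.435,83.975): [(17.162, 85.8131) (12.0823, 84.8441) (9.253, 81.0455) (10.4084, 55.1598) (23, 53.6699) (23, 82.1774)]  |A|=394.6286
9. ⊥bis P6·P8 via (14.005,52.11): [(17.162, 85.8131) (12.0823, 84.8441) (9.253, 81.0455) (10.4084, 55.1598) (23, 53.6699) (23, 82.1774)]  |A|=394.6286
10. ⊥bis P6·P9 via (14.5,79.535): [(17.162, 85.8131) (12.0823, 84.8441) (9.4041, 81.2484) (23, 76.677) (23, 82.1774)]  |A|=72.6534
11. canonical 5-gon: [(17.162, 85.8131) (12.0823, 84.8441) (9.4041, 81.2484) (23, 76.677) (23, 82.1774)]
12. shoelace: 72.6534

Area of P6's cell: 72.6534 (5 vertices)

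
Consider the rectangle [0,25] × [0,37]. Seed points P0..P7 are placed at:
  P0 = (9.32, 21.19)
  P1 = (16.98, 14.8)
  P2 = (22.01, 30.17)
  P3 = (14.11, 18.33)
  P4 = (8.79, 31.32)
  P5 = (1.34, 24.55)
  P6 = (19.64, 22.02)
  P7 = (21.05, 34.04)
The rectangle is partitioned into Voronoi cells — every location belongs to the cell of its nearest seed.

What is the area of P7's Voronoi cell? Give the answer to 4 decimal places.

1. box [0,25]×[0,37]: [(0, 0) (25, 0) (25, 37) (0, 37)]
2. ⊥bis P7·P0 via (15.185,27.615): [(25, 18.6555) (25, 37) (4.9039, 37)]  |A|=184.3267
3. ⊥bis P7·P1 via (19.015,24.42): [(18.5855, 24.5108) (25, 23.1539) (25, 37) (4.9039, 37)]  |A|=169.8991
4. ⊥bis P7·P2 via (21.53,32.105): [(12.6731, 29.9079) (25, 32.9658) (25, 37) (4.9039, 37)]  |A|=96.126
5. ⊥bis P7·P3 via (17.58,26.185): [(12.6731, 29.9079) (25, 32.9658) (25, 37) (4.9039, 37)]  |A|=96.126
6. ⊥bis P7·P4 via (14.92,32.68): [(15.3857, 30.5808) (25, 32.9658) (25, 37) (13.9616, 37)]  |A|=54.8218
7. ⊥bis P7·P5 via (11.195,29.295): [(15.3857, 30.5808) (25, 32.9658) (25, 37) (13.9616, 37)]  |A|=54.8218
8. ⊥bis P7·P6 via (20.345,28.03): [(15.3857, 30.5808) (25, 32.9658) (25, 37) (13.9616, 37)]  |A|=54.8218
9. canonical 4-gon: [(15.3857, 30.5808) (25, 32.9658) (25, 37) (13.9616, 37)]
10. shoelace: 54.8218

Area of P7's cell: 54.8218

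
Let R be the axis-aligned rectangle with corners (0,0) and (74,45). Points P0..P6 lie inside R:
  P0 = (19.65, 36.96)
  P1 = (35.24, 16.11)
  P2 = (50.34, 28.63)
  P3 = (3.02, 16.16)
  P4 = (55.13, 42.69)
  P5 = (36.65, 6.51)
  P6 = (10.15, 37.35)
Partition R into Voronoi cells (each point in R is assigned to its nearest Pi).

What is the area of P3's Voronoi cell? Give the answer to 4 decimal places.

Area of P3's cell: 476.0498

1. box [0,74]×[0,45]: [(0, 0) (74, 0) (74, 45) (0, 45)]
2. ⊥bis P3·P0 via (11.335,26.56): [(0, 35.6226) (0, 0) (44.555, 0)]  |A|=793.5807
3. ⊥bis P3·P1 via (19.13,16.135): [(19.1365, 20.3226) (0, 35.6226) (0, 0) (19.105, 0)]  |A|=534.9762
4. ⊥bis P3·P2 via (26.68,22.395): [(19.1365, 20.3226) (0, 35.6226) (0, 0) (19.105, 0)]  |A|=534.9762
5. ⊥bis P3·P4 via (29.075,29.425): [(19.1365, 20.3226) (0, 35.6226) (0, 0) (19.105, 0)]  |A|=534.9762
6. ⊥bis P3·P5 via (19.835,11.335): [(19.1187, 8.8386) (19.1365, 20.3226) (0, 35.6226) (0, 0) (16.5825, 0)]  |A|=523.8285
7. ⊥bis P3·P6 via (6.585,26.755): [(19.1187, 8.8386) (19.1365, 20.3226) (14.3656, 24.137) (0, 28.9707) (0, 0) (16.5825, 0)]  |A|=476.0498
8. canonical 6-gon: [(19.1187, 8.8386) (19.1365, 20.3226) (14.3656, 24.137) (0, 28.9707) (0, 0) (16.5825, 0)]
9. shoelace: 476.0498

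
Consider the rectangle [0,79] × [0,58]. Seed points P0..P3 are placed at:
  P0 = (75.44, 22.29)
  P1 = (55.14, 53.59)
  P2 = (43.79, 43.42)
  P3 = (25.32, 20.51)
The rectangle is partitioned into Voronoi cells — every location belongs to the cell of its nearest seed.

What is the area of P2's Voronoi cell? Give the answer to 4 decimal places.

1. box [0,79]×[0,58]: [(0, 0) (79, 0) (79, 58) (0, 58)]
2. ⊥bis P2·P0 via (59.615,32.855): [(0, 0) (37.6805, 0) (76.4022, 58) (0, 58)]  |A|=3308.3981
3. ⊥bis P2·P1 via (49.465,48.505): [(0, 0) (37.6805, 0) (61.2686, 35.3319) (40.9571, 58) (0, 58)]  |A|=2906.6618
4. ⊥bis P2·P3 via (34.555,31.965): [(50.4602, 19.1423) (61.2686, 35.3319) (40.9571, 58) (2.2615, 58)]  |A|=1038.7337
5. canonical 4-gon: [(50.4602, 19.1423) (61.2686, 35.3319) (40.9571, 58) (2.2615, 58)]
6. shoelace: 1038.7337

Area of P2's cell: 1038.7337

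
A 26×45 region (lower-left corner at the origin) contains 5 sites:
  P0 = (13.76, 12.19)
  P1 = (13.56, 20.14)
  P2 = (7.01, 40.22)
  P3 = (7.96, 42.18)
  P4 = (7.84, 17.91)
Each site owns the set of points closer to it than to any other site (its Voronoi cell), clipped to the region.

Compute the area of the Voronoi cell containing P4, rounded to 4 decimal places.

Area of P4's cell: 191.9575

1. box [0,26]×[0,45]: [(0, 0) (26, 0) (26, 45) (0, 45)]
2. ⊥bis P4·P0 via (10.8,15.05): [(0, 3.8724) (26, 30.7815) (26, 45) (0, 45)]  |A|=719.5
3. ⊥bis P4·P1 via (10.7,19.025): [(0, 3.8724) (11.8329, 16.119) (0.5734, 45) (0, 45)]  |A|=251.6099
4. ⊥bis P4·P2 via (7.425,29.065): [(0, 28.7888) (0, 3.8724) (11.8329, 16.119) (6.7949, 29.0416)]  |A|=191.9575
5. ⊥bis P4·P3 via (7.9,30.045): [(0, 28.7888) (0, 3.8724) (11.8329, 16.119) (6.7949, 29.0416)]  |A|=191.9575
6. canonical 4-gon: [(0, 28.7888) (0, 3.8724) (11.8329, 16.119) (6.7949, 29.0416)]
7. shoelace: 191.9575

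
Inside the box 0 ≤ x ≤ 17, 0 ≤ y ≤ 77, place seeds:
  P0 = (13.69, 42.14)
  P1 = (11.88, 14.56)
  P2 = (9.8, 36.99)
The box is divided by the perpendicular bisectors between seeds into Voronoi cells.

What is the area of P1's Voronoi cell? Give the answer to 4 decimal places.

Area of P1's cell: 434.4861

1. box [0,17]×[0,77]: [(0, 0) (17, 0) (17, 77) (0, 77)]
2. ⊥bis P1·P0 via (12.785,28.35): [(0, 29.189) (0, 0) (17, 0) (17, 28.0734)]  |A|=486.7306
3. ⊥bis P1·P2 via (10.84,25.775): [(0, 24.7698) (0, 0) (17, 0) (17, 26.3462)]  |A|=434.4861
4. canonical 4-gon: [(0, 24.7698) (0, 0) (17, 0) (17, 26.3462)]
5. shoelace: 434.4861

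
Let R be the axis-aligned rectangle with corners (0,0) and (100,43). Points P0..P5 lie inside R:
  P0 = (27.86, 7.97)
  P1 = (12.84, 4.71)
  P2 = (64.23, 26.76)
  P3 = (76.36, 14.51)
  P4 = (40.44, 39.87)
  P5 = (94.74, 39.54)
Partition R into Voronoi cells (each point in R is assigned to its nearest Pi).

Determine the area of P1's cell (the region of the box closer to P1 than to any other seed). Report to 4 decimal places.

1. box [0,100]×[0,43]: [(0, 0) (100, 0) (100, 43) (0, 43)]
2. ⊥bis P1·P0 via (20.35,6.34): [(0, 0) (21.7261, 0) (12.3932, 43) (0, 43)]  |A|=733.5634
3. ⊥bis P1·P2 via (38.535,15.735): [(0, 0) (21.7261, 0) (12.3932, 43) (0, 43)]  |A|=733.5634
4. ⊥bis P1·P3 via (44.6,9.61): [(0, 0) (21.7261, 0) (12.3932, 43) (0, 43)]  |A|=733.5634
5. ⊥bis P1·P4 via (26.64,22.29): [(0, 0) (21.7261, 0) (14.8855, 31.5171) (0.2573, 43) (0, 43)]  |A|=663.8858
6. ⊥bis P1·P5 via (53.79,22.125): [(0, 0) (21.7261, 0) (14.8855, 31.5171) (0.2573, 43) (0, 43)]  |A|=663.8858
7. canonical 5-gon: [(0, 0) (21.7261, 0) (14.8855, 31.5171) (0.2573, 43) (0, 43)]
8. shoelace: 663.8858

Area of P1's cell: 663.8858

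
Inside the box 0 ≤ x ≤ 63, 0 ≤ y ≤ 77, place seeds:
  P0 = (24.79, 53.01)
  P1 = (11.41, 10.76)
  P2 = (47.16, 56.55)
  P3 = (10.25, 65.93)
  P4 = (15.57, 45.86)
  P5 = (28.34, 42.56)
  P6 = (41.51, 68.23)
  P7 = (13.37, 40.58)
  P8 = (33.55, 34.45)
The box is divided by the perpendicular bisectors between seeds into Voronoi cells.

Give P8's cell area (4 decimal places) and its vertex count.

Area of P8's cell: 1308.2799 (6 vertices)

1. box [0,63]×[0,77]: [(0, 0) (63, 0) (63, 77) (0, 77)]
2. ⊥bis P8·P0 via (29.17,43.73): [(0, 29.9623) (0, 0) (63, 0) (63, 59.6972)]  |A|=2824.2723
3. ⊥bis P8·P1 via (22.48,22.605): [(9.7059, 34.5433) (46.6676, 0) (63, 0) (63, 59.6972)]  |A|=1872.8412
4. ⊥bis P8·P2 via (40.355,45.5): [(37.1292, 47.4866) (9.7059, 34.5433) (46.6676, 0) (63, 0) (63, 31.5544)]  |A|=1508.8023
5. ⊥bis P8·P3 via (21.9,50.19): [(37.1292, 47.4866) (9.7059, 34.5433) (46.6676, 0) (63, 0) (63, 31.5544)]  |A|=1508.8023
6. ⊥bis P8·P4 via (24.56,40.155): [(37.1292, 47.4866) (25.8276, 42.1524) (16.7947, 27.9183) (46.6676, 0) (63, 0) (63, 31.5544)]  |A|=1428.43
7. ⊥bis P8·P5 via (30.945,38.505): [(41.1099, 45.0351) (18.3977, 30.4444) (16.7947, 27.9183) (46.6676, 0) (63, 0) (63, 31.5544)]  |A|=1325.2062
8. ⊥bis P8·P6 via (37.53,51.34): [(41.1099, 45.0351) (18.3977, 30.4444) (16.7947, 27.9183) (46.6676, 0) (63, 0) (63, 31.5544)]  |A|=1325.2062
9. ⊥bis P8·P7 via (23.46,37.515): [(41.1099, 45.0351) (22.0188, 32.7707) (19.7156, 25.1885) (46.6676, 0) (63, 0) (63, 31.5544)]  |A|=1308.2799
10. canonical 6-gon: [(41.1099, 45.0351) (22.0188, 32.7707) (19.7156, 25.1885) (46.6676, 0) (63, 0) (63, 31.5544)]
11. shoelace: 1308.2799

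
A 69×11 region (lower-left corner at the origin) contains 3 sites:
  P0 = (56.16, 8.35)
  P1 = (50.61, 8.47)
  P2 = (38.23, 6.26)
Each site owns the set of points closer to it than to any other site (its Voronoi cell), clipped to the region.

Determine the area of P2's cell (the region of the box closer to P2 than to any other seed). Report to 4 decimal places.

1. box [0,69]×[0,11]: [(0, 0) (69, 0) (69, 11) (0, 11)]
2. ⊥bis P2·P0 via (47.195,7.305): [(0, 0) (48.0465, 0) (46.7643, 11) (0, 11)]  |A|=521.4594
3. ⊥bis P2·P1 via (44.42,7.365): [(0, 0) (45.7348, 0) (43.7711, 11) (0, 11)]  |A|=492.2822
4. canonical 4-gon: [(0, 0) (45.7348, 0) (43.7711, 11) (0, 11)]
5. shoelace: 492.2822

Area of P2's cell: 492.2822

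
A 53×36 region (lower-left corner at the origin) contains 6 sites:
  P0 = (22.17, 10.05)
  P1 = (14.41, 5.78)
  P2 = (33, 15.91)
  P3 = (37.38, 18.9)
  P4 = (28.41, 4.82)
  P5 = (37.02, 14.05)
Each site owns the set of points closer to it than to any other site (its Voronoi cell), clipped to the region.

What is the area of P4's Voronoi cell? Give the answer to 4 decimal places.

Area of P4's cell: 142.1751

1. box [0,53]×[0,36]: [(0, 0) (53, 0) (53, 36) (0, 36)]
2. ⊥bis P4·P0 via (25.29,7.435): [(19.0584, 0) (53, 0) (53, 36) (49.2315, 36)]  |A|=678.7814
3. ⊥bis P4·P1 via (21.41,5.3): [(21.2237, 2.5835) (21.0466, 0) (53, 0) (53, 36) (49.2315, 36)]  |A|=676.2133
4. ⊥bis P4·P2 via (30.705,10.365): [(28.5079, 11.2743) (21.2237, 2.5835) (21.0466, 0) (53, 0) (53, 1.1374)]  |A|=202.6951
5. ⊥bis P4·P3 via (32.895,11.86): [(43.6546, 5.0053) (28.5079, 11.2743) (21.2237, 2.5835) (21.0466, 0) (51.5114, 0)]  |A|=193.6548
6. ⊥bis P4·P5 via (32.715,9.435): [(32.526, 9.6113) (28.5079, 11.2743) (21.2237, 2.5835) (21.0466, 0) (42.8294, 0)]  |A|=142.1751
7. canonical 5-gon: [(32.526, 9.6113) (28.5079, 11.2743) (21.2237, 2.5835) (21.0466, 0) (42.8294, 0)]
8. shoelace: 142.1751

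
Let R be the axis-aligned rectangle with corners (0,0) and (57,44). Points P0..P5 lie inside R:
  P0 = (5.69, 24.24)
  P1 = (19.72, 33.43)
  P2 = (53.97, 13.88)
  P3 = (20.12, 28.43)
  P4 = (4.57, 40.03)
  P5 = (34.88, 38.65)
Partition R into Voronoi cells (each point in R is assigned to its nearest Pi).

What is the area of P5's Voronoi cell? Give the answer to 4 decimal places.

1. box [0,57]×[0,44]: [(0, 0) (57, 0) (57, 44) (0, 44)]
2. ⊥bis P5·P0 via (20.285,31.445): [(35.8082, 0) (57, 0) (57, 44) (14.0871, 44)]  |A|=1410.3039
3. ⊥bis P5·P1 via (27.3,36.04): [(39.7096, 0) (57, 0) (57, 44) (24.5592, 44)]  |A|=1094.0884
4. ⊥bis P5·P2 via (44.425,26.265): [(33.5513, 17.8848) (57, 35.9564) (57, 44) (24.5592, 44)]  |A|=517.9055
5. ⊥bis P5·P3 via (27.5,33.54): [(28.8145, 31.6416) (36.6737, 20.2911) (57, 35.9564) (57, 44) (24.5592, 44)]  |A|=490.7295
6. ⊥bis P5·P4 via (19.725,39.34): [(28.8145, 31.6416) (36.6737, 20.2911) (57, 35.9564) (57, 44) (24.5592, 44)]  |A|=490.7295
7. canonical 5-gon: [(28.8145, 31.6416) (36.6737, 20.2911) (57, 35.9564) (57, 44) (24.5592, 44)]
8. shoelace: 490.7295

Area of P5's cell: 490.7295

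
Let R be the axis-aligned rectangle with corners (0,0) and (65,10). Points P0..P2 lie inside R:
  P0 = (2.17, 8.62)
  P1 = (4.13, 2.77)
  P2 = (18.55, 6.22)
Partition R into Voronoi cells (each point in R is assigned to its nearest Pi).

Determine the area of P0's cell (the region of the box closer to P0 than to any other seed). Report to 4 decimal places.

Area of P0's cell: 38.0045

1. box [0,65]×[0,10]: [(0, 0) (65, 0) (65, 10) (0, 10)]
2. ⊥bis P0·P1 via (3.15,5.695): [(0, 4.6396) (15.9991, 10) (0, 10)]  |A|=42.8807
3. ⊥bis P0·P2 via (10.36,7.42): [(0, 4.6396) (10.4664, 8.1463) (10.738, 10) (0, 10)]  |A|=38.0045
4. canonical 4-gon: [(0, 4.6396) (10.4664, 8.1463) (10.738, 10) (0, 10)]
5. shoelace: 38.0045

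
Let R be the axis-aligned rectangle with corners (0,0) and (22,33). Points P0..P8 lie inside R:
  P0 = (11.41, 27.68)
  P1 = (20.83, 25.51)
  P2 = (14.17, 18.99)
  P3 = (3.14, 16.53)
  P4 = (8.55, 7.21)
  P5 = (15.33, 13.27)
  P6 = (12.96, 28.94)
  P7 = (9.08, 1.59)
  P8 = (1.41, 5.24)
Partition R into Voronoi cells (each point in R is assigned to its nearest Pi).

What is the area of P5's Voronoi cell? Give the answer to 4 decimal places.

Area of P5's cell: 121.4322

1. box [0,22]×[0,33]: [(0, 0) (22, 0) (22, 33) (0, 33)]
2. ⊥bis P5·P0 via (13.37,20.475): [(0, 16.8379) (0, 0) (22, 0) (22, 22.8226)]  |A|=436.2662
3. ⊥bis P5·P1 via (18.08,19.39): [(14.7998, 20.864) (0, 16.8379) (0, 0) (22, 0) (22, 17.6286)]  |A|=417.5669
4. ⊥bis P5·P2 via (14.75,16.13): [(0, 13.1387) (0, 0) (22, 0) (22, 17.6003)]  |A|=338.1292
5. ⊥bis P5·P3 via (9.235,14.9): [(9.2665, 15.018) (5.2503, 0) (22, 0) (22, 17.6003)]  |A|=237.8297
6. ⊥bis P5·P4 via (11.94,10.24): [(9.2665, 15.018) (8.8987, 13.6426) (21.0926, 0) (22, 0) (22, 17.6003)]  |A|=129.7645
7. ⊥bis P5·P6 via (14.145,21.105): [(9.2665, 15.018) (8.8987, 13.6426) (21.0926, 0) (22, 0) (22, 17.6003)]  |A|=129.7645
8. ⊥bis P5·P7 via (12.205,7.43): [(9.2665, 15.018) (8.8987, 13.6426) (16.5111, 5.1258) (22, 2.1887) (22, 17.6003)]  |A|=121.4322
9. ⊥bis P5·P8 via (8.37,9.255): [(9.2665, 15.018) (8.8987, 13.6426) (16.5111, 5.1258) (22, 2.1887) (22, 17.6003)]  |A|=121.4322
10. canonical 5-gon: [(9.2665, 15.018) (8.8987, 13.6426) (16.5111, 5.1258) (22, 2.1887) (22, 17.6003)]
11. shoelace: 121.4322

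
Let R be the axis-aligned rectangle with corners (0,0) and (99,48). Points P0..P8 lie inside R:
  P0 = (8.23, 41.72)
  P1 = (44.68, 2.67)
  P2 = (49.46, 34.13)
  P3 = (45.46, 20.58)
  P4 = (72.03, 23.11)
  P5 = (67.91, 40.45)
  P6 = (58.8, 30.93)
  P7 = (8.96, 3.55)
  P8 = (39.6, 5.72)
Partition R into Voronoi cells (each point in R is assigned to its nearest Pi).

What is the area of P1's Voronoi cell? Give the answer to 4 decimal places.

1. box [0,99]×[0,48]: [(0, 0) (99, 0) (99, 48) (0, 48)]
2. ⊥bis P1·P0 via (26.455,22.195): [(2.6768, 0) (99, 0) (99, 48) (54.1007, 48)]  |A|=3389.3399
3. ⊥bis P1·P2 via (47.07,18.4): [(25.8443, 21.625) (2.6768, 0) (99, 0) (99, 10.5098)]  |A|=1425.9206
4. ⊥bis P1·P3 via (45.07,11.625): [(16.4656, 12.8708) (2.6768, 0) (99, 0) (99, 9.2763)]  |A|=1002.6821
5. ⊥bis P1·P4 via (58.355,12.89): [(59.7791, 10.9844) (16.4656, 12.8708) (2.6768, 0) (67.9883, 0)]  |A|=650.4478
6. ⊥bis P1·P5 via (56.295,21.56): [(59.7791, 10.9844) (16.4656, 12.8708) (2.6768, 0) (67.9883, 0)]  |A|=650.4478
7. ⊥bis P1·P6 via (51.74,16.8): [(59.7791, 10.9844) (16.4656, 12.8708) (2.6768, 0) (67.9883, 0)]  |A|=650.4478
8. ⊥bis P1·P7 via (26.82,3.11): [(59.7791, 10.9844) (27.0491, 12.4098) (26.7434, 0) (67.9883, 0)]  |A|=429.8305
9. ⊥bis P1·P8 via (42.14,4.195): [(59.7791, 10.9844) (46.5619, 11.56) (39.6213, 0) (67.9883, 0)]  |A|=234.1905
10. canonical 4-gon: [(59.7791, 10.9844) (46.5619, 11.56) (39.6213, 0) (67.9883, 0)]
11. shoelace: 234.1905

Area of P1's cell: 234.1905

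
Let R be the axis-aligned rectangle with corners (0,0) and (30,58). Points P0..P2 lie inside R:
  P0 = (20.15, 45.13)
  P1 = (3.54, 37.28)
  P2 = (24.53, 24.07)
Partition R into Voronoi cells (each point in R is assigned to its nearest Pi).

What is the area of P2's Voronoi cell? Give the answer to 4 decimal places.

Area of P2's cell: 823.5966

1. box [0,30]×[0,58]: [(0, 0) (30, 0) (30, 58) (0, 58)]
2. ⊥bis P2·P0 via (22.34,34.6): [(0, 29.9538) (0, 0) (30, 0) (30, 36.1931)]  |A|=992.2034
3. ⊥bis P2·P1 via (14.035,30.675): [(15.6265, 33.2037) (0, 8.3741) (0, 0) (30, 0) (30, 36.1931)]  |A|=823.5966
4. canonical 5-gon: [(15.6265, 33.2037) (0, 8.3741) (0, 0) (30, 0) (30, 36.1931)]
5. shoelace: 823.5966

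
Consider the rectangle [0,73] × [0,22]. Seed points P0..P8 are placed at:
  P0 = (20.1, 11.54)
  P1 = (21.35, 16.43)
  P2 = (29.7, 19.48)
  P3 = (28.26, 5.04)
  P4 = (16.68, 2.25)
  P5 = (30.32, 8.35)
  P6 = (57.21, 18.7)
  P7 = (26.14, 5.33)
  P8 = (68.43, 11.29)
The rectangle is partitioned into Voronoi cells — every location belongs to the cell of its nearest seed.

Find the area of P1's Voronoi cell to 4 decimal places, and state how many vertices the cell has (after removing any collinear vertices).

1. box [0,73]×[0,22]: [(0, 0) (73, 0) (73, 22) (0, 22)]
2. ⊥bis P1·P0 via (20.725,13.985): [(0, 19.2828) (73, 0.6223) (73, 22) (0, 22)]  |A|=879.4649
3. ⊥bis P1·P2 via (25.525,17.955): [(0, 19.2828) (27.6188, 12.2228) (24.0475, 22) (0, 22)]  |A|=155.0817
4. ⊥bis P1·P3 via (24.805,10.735): [(0, 19.2828) (27.3645, 12.2878) (27.5532, 12.4023) (24.0475, 22) (0, 22)]  |A|=155.061
5. ⊥bis P1·P4 via (19.015,9.34): [(0, 19.2828) (27.3645, 12.2878) (27.5532, 12.4023) (24.0475, 22) (0, 22)]  |A|=155.061
6. ⊥bis P1·P5 via (25.835,12.39): [(0, 19.2828) (26.0464, 12.6247) (27.0607, 13.7507) (24.0475, 22) (0, 22)]  |A|=153.9926
7. ⊥bis P1·P6 via (39.28,17.565): [(0, 19.2828) (26.0464, 12.6247) (27.0607, 13.7507) (24.0475, 22) (0, 22)]  |A|=153.9926
8. ⊥bis P1·P7 via (23.745,10.88): [(0, 19.2828) (26.0464, 12.6247) (27.0607, 13.7507) (24.0475, 22) (0, 22)]  |A|=153.9926
9. ⊥bis P1·P8 via (44.89,13.86): [(0, 19.2828) (26.0464, 12.6247) (27.0607, 13.7507) (24.0475, 22) (0, 22)]  |A|=153.9926
10. canonical 5-gon: [(0, 19.2828) (26.0464, 12.6247) (27.0607, 13.7507) (24.0475, 22) (0, 22)]
11. shoelace: 153.9926

Area of P1's cell: 153.9926 (5 vertices)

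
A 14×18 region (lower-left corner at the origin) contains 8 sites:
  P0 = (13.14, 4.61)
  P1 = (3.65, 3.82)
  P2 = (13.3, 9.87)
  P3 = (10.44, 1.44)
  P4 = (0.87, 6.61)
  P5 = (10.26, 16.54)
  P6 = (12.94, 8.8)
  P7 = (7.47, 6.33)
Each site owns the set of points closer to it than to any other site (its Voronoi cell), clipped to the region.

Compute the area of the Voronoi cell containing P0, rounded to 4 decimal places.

1. box [0,14]×[0,18]: [(0, 0) (14, 0) (14, 18) (0, 18)]
2. ⊥bis P0·P1 via (8.395,4.215): [(8.7459, 0) (14, 0) (14, 18) (7.2475, 18)]  |A|=108.0599
3. ⊥bis P0·P2 via (13.22,7.24): [(8.1303, 7.3948) (8.7459, 0) (14, 0) (14, 7.2163)]  |A|=40.6053
4. ⊥bis P0·P3 via (11.79,3.025): [(8.1303, 7.3948) (8.2425, 6.0465) (14, 1.1427) (14, 7.2163)]  |A|=21.4314
5. ⊥bis P0·P4 via (7.005,5.61): [(8.1303, 7.3948) (8.2425, 6.0465) (14, 1.1427) (14, 7.2163)]  |A|=21.4314
6. ⊥bis P0·P5 via (11.7,10.575): [(8.1303, 7.3948) (8.2425, 6.0465) (14, 1.1427) (14, 7.2163)]  |A|=21.4314
7. ⊥bis P0·P6 via (13.04,6.705): [(8.2069, 6.4743) (8.2425, 6.0465) (14, 1.1427) (14, 6.7508)]  |A|=17.3885
8. ⊥bis P0·P7 via (10.305,5.47): [(10.645, 6.5907) (10.0205, 4.5321) (14, 1.1427) (14, 6.7508)]  |A|=14.5621
9. canonical 4-gon: [(10.645, 6.5907) (10.0205, 4.5321) (14, 1.1427) (14, 6.7508)]
10. shoelace: 14.5621

Area of P0's cell: 14.5621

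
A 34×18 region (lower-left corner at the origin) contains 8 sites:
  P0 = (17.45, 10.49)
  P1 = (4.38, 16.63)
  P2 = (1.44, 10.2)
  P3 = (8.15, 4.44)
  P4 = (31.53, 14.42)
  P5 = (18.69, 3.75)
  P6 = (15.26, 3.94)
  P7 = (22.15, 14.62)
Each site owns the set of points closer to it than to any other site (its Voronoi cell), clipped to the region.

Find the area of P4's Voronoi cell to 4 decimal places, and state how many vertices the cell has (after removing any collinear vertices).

Area of P4's cell: 108.9604 (5 vertices)

1. box [0,34]×[0,18]: [(0, 0) (34, 0) (34, 18) (0, 18)]
2. ⊥bis P4·P0 via (24.49,12.455): [(27.9664, 0) (34, 0) (34, 18) (22.9423, 18)]  |A|=153.8216
3. ⊥bis P4·P1 via (17.955,15.525): [(27.9664, 0) (34, 0) (34, 18) (22.9423, 18)]  |A|=153.8216
4. ⊥bis P4·P2 via (16.485,12.31): [(27.9664, 0) (34, 0) (34, 18) (22.9423, 18)]  |A|=153.8216
5. ⊥bis P4·P3 via (19.84,9.43): [(27.9664, 0) (34, 0) (34, 18) (22.9423, 18)]  |A|=153.8216
6. ⊥bis P4·P5 via (25.11,9.085): [(25.5928, 8.504) (32.6596, 0) (34, 0) (34, 18) (22.9423, 18)]  |A|=133.8661
7. ⊥bis P4·P6 via (23.395,9.18): [(25.5928, 8.504) (32.6596, 0) (34, 0) (34, 18) (22.9423, 18)]  |A|=133.8661
8. ⊥bis P4·P7 via (26.84,14.52): [(26.6837, 7.1912) (32.6596, 0) (34, 0) (34, 18) (26.9142, 18)]  |A|=108.9604
9. canonical 5-gon: [(26.6837, 7.1912) (32.6596, 0) (34, 0) (34, 18) (26.9142, 18)]
10. shoelace: 108.9604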